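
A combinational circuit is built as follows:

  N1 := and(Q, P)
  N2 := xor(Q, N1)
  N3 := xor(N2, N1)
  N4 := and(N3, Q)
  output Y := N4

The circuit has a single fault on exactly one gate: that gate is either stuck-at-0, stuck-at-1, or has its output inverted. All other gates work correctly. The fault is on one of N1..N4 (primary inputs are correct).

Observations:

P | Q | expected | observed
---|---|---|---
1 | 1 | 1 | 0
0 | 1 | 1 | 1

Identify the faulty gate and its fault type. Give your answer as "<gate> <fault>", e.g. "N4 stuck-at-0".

N2 stuck-at-1

Fault-free values for test 1 (P=1, Q=1): N1=1, N2=0, N3=1, N4=1, giving Y=1. Observed 0.
Test 1: faults giving observed 0 are {N2 stuck-at-1, N2 inverted output, N3 stuck-at-0, N3 inverted output, N4 stuck-at-0, N4 inverted output}.
Test 2 (P=0, Q=1): fault-free N1=0, N2=1, N3=1, N4=1 → 1; observed 1. Eliminates N2 inverted output, N3 stuck-at-0, N3 inverted output, N4 stuck-at-0, N4 inverted output.
Only N2 stuck-at-1 is consistent with every test.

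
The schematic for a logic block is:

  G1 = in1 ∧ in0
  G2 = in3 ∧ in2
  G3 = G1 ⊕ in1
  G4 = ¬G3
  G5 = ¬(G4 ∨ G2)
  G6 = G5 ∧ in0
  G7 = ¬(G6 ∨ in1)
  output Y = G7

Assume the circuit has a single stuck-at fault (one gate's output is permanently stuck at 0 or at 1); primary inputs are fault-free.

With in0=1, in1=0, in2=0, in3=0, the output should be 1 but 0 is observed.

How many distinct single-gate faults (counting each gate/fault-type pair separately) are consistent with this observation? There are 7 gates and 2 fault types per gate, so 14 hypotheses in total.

6

Fault-free: G1=0, G2=0, G3=0, G4=1, G5=0, G6=0, G7=1 → 1. Observed 0.
  G1 stuck-at-0: output 1 ✗
  G1 stuck-at-1: output 0 ✓
  G2 stuck-at-0: output 1 ✗
  G2 stuck-at-1: output 1 ✗
  G3 stuck-at-0: output 1 ✗
  G3 stuck-at-1: output 0 ✓
  G4 stuck-at-0: output 0 ✓
  G4 stuck-at-1: output 1 ✗
  G5 stuck-at-0: output 1 ✗
  G5 stuck-at-1: output 0 ✓
  G6 stuck-at-0: output 1 ✗
  G6 stuck-at-1: output 0 ✓
  G7 stuck-at-0: output 0 ✓
  G7 stuck-at-1: output 1 ✗
Consistent faults: {G1 stuck-at-1, G3 stuck-at-1, G4 stuck-at-0, G5 stuck-at-1, G6 stuck-at-1, G7 stuck-at-0} — 6 in all.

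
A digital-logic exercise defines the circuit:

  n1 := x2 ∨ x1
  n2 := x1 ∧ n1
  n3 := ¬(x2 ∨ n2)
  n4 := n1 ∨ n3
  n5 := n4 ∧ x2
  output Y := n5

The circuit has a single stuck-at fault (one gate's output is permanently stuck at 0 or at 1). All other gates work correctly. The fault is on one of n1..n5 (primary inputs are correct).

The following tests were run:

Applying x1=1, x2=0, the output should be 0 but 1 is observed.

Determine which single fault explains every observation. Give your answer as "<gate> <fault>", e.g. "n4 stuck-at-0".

n5 stuck-at-1

Fault-free values for test 1 (x1=1, x2=0): n1=1, n2=1, n3=0, n4=1, n5=0, giving Y=0. Observed 1.
Test 1: faults giving observed 1 are {n5 stuck-at-1}.
Only n5 stuck-at-1 is consistent with every test.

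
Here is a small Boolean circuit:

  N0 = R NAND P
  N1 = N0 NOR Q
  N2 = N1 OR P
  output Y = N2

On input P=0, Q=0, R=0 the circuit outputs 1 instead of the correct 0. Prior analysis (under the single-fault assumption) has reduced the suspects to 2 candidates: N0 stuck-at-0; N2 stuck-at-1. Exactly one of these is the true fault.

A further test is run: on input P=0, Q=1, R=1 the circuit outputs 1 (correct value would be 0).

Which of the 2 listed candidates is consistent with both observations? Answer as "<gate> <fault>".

N2 stuck-at-1

Evaluate each candidate on input P=0, Q=1, R=1:
  N0 stuck-at-0: N0=0 [stuck-at-0], N1=0, N2=0 → 0 — eliminated
  N2 stuck-at-1: N0=1, N1=0, N2=1 [stuck-at-1] → 1 — matches
Only N2 stuck-at-1 reproduces the observed 1.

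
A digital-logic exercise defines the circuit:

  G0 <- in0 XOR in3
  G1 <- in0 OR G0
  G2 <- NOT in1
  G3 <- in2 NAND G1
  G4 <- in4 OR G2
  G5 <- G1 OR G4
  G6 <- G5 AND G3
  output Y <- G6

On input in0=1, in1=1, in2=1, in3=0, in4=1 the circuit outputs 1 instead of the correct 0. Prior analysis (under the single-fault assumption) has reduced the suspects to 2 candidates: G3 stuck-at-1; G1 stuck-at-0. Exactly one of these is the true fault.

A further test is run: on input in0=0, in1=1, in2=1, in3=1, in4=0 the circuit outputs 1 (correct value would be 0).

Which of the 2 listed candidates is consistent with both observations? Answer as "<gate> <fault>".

G3 stuck-at-1

Evaluate each candidate on input in0=0, in1=1, in2=1, in3=1, in4=0:
  G3 stuck-at-1: G0=1, G1=1, G2=0, G3=1 [stuck-at-1], G4=0, G5=1, G6=1 → 1 — matches
  G1 stuck-at-0: G0=1, G1=0 [stuck-at-0], G2=0, G3=1, G4=0, G5=0, G6=0 → 0 — eliminated
Only G3 stuck-at-1 reproduces the observed 1.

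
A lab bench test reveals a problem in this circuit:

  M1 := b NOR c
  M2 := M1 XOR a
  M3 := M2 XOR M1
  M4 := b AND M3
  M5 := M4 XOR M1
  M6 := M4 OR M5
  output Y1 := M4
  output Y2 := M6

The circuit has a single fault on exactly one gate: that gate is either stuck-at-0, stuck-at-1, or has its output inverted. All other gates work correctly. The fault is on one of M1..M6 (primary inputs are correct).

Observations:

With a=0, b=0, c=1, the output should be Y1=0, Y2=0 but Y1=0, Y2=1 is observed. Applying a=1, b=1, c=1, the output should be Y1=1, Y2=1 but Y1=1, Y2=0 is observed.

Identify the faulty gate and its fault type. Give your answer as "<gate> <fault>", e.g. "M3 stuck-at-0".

Fault-free values for test 1 (a=0, b=0, c=1): M1=0, M2=0, M3=0, M4=0, M5=0, M6=0, giving Y1=0, Y2=0. Observed Y1=0, Y2=1.
Test 1: faults giving observed Y1=0, Y2=1 are {M1 stuck-at-1, M1 inverted output, M5 stuck-at-1, M5 inverted output, M6 stuck-at-1, M6 inverted output}.
Test 2 (a=1, b=1, c=1): fault-free M1=0, M2=1, M3=1, M4=1, M5=1, M6=1 → Y1=1, Y2=1; observed Y1=1, Y2=0. Eliminates M1 stuck-at-1, M1 inverted output, M5 stuck-at-1, M5 inverted output, M6 stuck-at-1.
Only M6 inverted output is consistent with every test.

M6 inverted output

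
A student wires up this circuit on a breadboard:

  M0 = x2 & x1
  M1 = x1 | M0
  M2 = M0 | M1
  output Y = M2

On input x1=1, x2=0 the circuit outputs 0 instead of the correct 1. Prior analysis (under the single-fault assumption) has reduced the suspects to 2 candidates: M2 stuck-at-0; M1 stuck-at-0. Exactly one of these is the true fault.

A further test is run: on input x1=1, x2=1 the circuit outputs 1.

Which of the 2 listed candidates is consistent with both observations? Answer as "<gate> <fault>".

Evaluate each candidate on input x1=1, x2=1:
  M2 stuck-at-0: M0=1, M1=1, M2=0 [stuck-at-0] → 0 — eliminated
  M1 stuck-at-0: M0=1, M1=0 [stuck-at-0], M2=1 → 1 — matches
Only M1 stuck-at-0 reproduces the observed 1.

M1 stuck-at-0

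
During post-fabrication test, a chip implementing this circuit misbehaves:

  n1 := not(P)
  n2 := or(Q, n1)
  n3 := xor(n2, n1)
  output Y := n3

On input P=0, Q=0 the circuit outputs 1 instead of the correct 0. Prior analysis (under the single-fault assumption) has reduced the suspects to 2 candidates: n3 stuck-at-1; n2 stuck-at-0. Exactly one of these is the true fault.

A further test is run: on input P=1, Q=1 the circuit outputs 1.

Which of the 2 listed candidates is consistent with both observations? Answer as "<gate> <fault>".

Evaluate each candidate on input P=1, Q=1:
  n3 stuck-at-1: n1=0, n2=1, n3=1 [stuck-at-1] → 1 — matches
  n2 stuck-at-0: n1=0, n2=0 [stuck-at-0], n3=0 → 0 — eliminated
Only n3 stuck-at-1 reproduces the observed 1.

n3 stuck-at-1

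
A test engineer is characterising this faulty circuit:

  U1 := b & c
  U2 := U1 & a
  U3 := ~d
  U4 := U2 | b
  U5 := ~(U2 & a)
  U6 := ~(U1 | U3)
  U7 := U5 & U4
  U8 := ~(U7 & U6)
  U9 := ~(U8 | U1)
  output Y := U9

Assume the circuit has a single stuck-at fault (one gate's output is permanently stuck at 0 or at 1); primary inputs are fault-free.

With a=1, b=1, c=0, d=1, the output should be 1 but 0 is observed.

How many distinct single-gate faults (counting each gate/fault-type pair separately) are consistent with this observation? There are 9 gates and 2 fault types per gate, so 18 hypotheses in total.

9

Fault-free: U1=0, U2=0, U3=0, U4=1, U5=1, U6=1, U7=1, U8=0, U9=1 → 1. Observed 0.
  U1: stuck-at-1 ✓; others ✗
  U2: stuck-at-1 ✓; others ✗
  U3: stuck-at-1 ✓; others ✗
  U4: stuck-at-0 ✓; others ✗
  U5: stuck-at-0 ✓; others ✗
  U6: stuck-at-0 ✓; others ✗
  U7: stuck-at-0 ✓; others ✗
  U8: stuck-at-1 ✓; others ✗
  U9: stuck-at-0 ✓; others ✗
Consistent faults: {U1 stuck-at-1, U2 stuck-at-1, U3 stuck-at-1, U4 stuck-at-0, U5 stuck-at-0, U6 stuck-at-0, U7 stuck-at-0, U8 stuck-at-1, U9 stuck-at-0} — 9 in all.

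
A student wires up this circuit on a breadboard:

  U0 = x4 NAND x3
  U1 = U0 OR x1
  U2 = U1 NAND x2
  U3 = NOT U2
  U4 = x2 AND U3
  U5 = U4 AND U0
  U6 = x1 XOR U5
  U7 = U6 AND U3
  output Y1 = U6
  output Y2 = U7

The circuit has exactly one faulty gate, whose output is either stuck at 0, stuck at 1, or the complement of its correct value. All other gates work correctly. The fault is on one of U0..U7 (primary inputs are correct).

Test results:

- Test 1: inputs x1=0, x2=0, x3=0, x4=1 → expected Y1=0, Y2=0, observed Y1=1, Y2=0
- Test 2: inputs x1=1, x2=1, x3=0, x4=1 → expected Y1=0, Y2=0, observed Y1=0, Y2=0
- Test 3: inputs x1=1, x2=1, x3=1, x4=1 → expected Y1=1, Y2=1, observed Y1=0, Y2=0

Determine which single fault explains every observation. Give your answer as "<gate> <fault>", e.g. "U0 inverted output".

Fault-free values for test 1 (x1=0, x2=0, x3=0, x4=1): U0=1, U1=1, U2=1, U3=0, U4=0, U5=0, U6=0, U7=0, giving Y1=0, Y2=0. Observed Y1=1, Y2=0.
Test 1: faults giving observed Y1=1, Y2=0 are {U4 stuck-at-1, U4 inverted output, U5 stuck-at-1, U5 inverted output, U6 stuck-at-1, U6 inverted output}.
Test 2 (x1=1, x2=1, x3=0, x4=1): fault-free U0=1, U1=1, U2=0, U3=1, U4=1, U5=1, U6=0, U7=0 → Y1=0, Y2=0; observed Y1=0, Y2=0. Eliminates U4 inverted output, U5 inverted output, U6 stuck-at-1, U6 inverted output.
Test 3 (x1=1, x2=1, x3=1, x4=1): fault-free U0=0, U1=1, U2=0, U3=1, U4=1, U5=0, U6=1, U7=1 → Y1=1, Y2=1; observed Y1=0, Y2=0. Eliminates U4 stuck-at-1.
Only U5 stuck-at-1 is consistent with every test.

U5 stuck-at-1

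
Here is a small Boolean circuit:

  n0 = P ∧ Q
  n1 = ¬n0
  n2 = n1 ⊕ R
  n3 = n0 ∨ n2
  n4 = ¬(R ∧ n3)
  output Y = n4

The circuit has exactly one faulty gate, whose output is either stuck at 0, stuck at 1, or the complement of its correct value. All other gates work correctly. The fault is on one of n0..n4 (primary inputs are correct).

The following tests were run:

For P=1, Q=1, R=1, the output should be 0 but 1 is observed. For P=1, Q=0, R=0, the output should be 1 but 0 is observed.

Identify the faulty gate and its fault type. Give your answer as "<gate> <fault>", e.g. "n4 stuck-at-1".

n4 inverted output

Fault-free values for test 1 (P=1, Q=1, R=1): n0=1, n1=0, n2=1, n3=1, n4=0, giving Y=0. Observed 1.
Test 1: faults giving observed 1 are {n0 stuck-at-0, n0 inverted output, n3 stuck-at-0, n3 inverted output, n4 stuck-at-1, n4 inverted output}.
Test 2 (P=1, Q=0, R=0): fault-free n0=0, n1=1, n2=1, n3=1, n4=1 → 1; observed 0. Eliminates n0 stuck-at-0, n0 inverted output, n3 stuck-at-0, n3 inverted output, n4 stuck-at-1.
Only n4 inverted output is consistent with every test.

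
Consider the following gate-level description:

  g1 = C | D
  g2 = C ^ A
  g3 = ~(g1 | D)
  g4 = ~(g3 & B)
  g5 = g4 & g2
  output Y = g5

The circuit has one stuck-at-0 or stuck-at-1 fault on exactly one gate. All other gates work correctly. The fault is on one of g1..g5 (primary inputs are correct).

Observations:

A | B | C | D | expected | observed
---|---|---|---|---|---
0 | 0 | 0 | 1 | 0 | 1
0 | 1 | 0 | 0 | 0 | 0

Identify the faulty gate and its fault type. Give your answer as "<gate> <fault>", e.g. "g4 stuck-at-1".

Fault-free values for test 1 (A=0, B=0, C=0, D=1): g1=1, g2=0, g3=0, g4=1, g5=0, giving Y=0. Observed 1.
Test 1: faults giving observed 1 are {g2 stuck-at-1, g5 stuck-at-1}.
Test 2 (A=0, B=1, C=0, D=0): fault-free g1=0, g2=0, g3=1, g4=0, g5=0 → 0; observed 0. Eliminates g5 stuck-at-1.
Only g2 stuck-at-1 is consistent with every test.

g2 stuck-at-1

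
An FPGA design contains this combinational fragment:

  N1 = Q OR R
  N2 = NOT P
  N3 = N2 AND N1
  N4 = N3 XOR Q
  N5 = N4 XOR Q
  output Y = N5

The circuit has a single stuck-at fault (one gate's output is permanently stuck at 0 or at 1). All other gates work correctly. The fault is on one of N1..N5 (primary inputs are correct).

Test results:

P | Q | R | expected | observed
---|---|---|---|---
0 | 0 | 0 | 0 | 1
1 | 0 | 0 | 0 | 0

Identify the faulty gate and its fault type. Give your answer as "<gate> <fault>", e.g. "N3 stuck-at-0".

Fault-free values for test 1 (P=0, Q=0, R=0): N1=0, N2=1, N3=0, N4=0, N5=0, giving Y=0. Observed 1.
Test 1: faults giving observed 1 are {N1 stuck-at-1, N3 stuck-at-1, N4 stuck-at-1, N5 stuck-at-1}.
Test 2 (P=1, Q=0, R=0): fault-free N1=0, N2=0, N3=0, N4=0, N5=0 → 0; observed 0. Eliminates N3 stuck-at-1, N4 stuck-at-1, N5 stuck-at-1.
Only N1 stuck-at-1 is consistent with every test.

N1 stuck-at-1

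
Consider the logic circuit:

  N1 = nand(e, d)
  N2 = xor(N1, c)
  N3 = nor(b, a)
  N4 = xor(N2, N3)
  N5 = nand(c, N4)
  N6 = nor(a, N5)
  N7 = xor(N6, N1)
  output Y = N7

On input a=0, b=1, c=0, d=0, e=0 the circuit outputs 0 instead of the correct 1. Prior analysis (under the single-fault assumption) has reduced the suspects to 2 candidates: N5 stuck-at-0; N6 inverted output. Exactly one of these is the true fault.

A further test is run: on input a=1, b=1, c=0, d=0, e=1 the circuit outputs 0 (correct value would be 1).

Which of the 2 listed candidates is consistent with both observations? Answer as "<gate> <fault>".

N6 inverted output

Evaluate each candidate on input a=1, b=1, c=0, d=0, e=1:
  N5 stuck-at-0: N1=1, N2=1, N3=0, N4=1, N5=0 [stuck-at-0], N6=0, N7=1 → 1 — eliminated
  N6 inverted output: N1=1, N2=1, N3=0, N4=1, N5=1, N6=1 [inverted output], N7=0 → 0 — matches
Only N6 inverted output reproduces the observed 0.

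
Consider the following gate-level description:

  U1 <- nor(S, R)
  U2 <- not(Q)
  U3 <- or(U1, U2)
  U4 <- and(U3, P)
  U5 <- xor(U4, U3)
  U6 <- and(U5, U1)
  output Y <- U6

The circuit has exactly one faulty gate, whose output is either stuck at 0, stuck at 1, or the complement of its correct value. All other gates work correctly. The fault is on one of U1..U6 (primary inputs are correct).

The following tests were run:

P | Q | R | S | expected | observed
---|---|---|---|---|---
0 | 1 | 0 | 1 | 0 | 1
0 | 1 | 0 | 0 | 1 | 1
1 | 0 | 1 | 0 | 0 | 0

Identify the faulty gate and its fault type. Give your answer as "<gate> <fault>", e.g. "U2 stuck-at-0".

Fault-free values for test 1 (P=0, Q=1, R=0, S=1): U1=0, U2=0, U3=0, U4=0, U5=0, U6=0, giving Y=0. Observed 1.
Test 1: faults giving observed 1 are {U1 stuck-at-1, U1 inverted output, U6 stuck-at-1, U6 inverted output}.
Test 2 (P=0, Q=1, R=0, S=0): fault-free U1=1, U2=0, U3=1, U4=0, U5=1, U6=1 → 1; observed 1. Eliminates U1 inverted output, U6 inverted output.
Test 3 (P=1, Q=0, R=1, S=0): fault-free U1=0, U2=1, U3=1, U4=1, U5=0, U6=0 → 0; observed 0. Eliminates U6 stuck-at-1.
Only U1 stuck-at-1 is consistent with every test.

U1 stuck-at-1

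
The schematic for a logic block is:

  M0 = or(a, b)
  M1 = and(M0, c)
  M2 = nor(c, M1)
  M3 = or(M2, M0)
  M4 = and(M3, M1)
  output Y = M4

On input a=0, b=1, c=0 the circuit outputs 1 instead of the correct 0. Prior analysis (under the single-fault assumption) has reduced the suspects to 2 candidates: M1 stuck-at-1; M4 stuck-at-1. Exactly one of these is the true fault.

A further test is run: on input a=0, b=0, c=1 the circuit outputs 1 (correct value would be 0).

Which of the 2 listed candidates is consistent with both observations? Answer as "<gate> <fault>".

M4 stuck-at-1

Evaluate each candidate on input a=0, b=0, c=1:
  M1 stuck-at-1: M0=0, M1=1 [stuck-at-1], M2=0, M3=0, M4=0 → 0 — eliminated
  M4 stuck-at-1: M0=0, M1=0, M2=0, M3=0, M4=1 [stuck-at-1] → 1 — matches
Only M4 stuck-at-1 reproduces the observed 1.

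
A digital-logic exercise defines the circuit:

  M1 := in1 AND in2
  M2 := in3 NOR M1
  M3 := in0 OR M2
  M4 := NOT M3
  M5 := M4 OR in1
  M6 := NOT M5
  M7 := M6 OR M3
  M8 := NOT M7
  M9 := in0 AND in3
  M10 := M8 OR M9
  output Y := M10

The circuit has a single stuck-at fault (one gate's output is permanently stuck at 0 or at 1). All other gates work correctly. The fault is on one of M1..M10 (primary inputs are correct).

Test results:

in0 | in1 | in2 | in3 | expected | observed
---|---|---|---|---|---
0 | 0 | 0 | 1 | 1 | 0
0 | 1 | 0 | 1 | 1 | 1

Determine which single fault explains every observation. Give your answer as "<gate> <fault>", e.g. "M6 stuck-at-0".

M4 stuck-at-0

Fault-free values for test 1 (in0=0, in1=0, in2=0, in3=1): M1=0, M2=0, M3=0, M4=1, M5=1, M6=0, M7=0, M8=1, M9=0, M10=1, giving Y=1. Observed 0.
Test 1: faults giving observed 0 are {M2 stuck-at-1, M3 stuck-at-1, M4 stuck-at-0, M5 stuck-at-0, M6 stuck-at-1, M7 stuck-at-1, M8 stuck-at-0, M10 stuck-at-0}.
Test 2 (in0=0, in1=1, in2=0, in3=1): fault-free M1=0, M2=0, M3=0, M4=1, M5=1, M6=0, M7=0, M8=1, M9=0, M10=1 → 1; observed 1. Eliminates M2 stuck-at-1, M3 stuck-at-1, M5 stuck-at-0, M6 stuck-at-1, M7 stuck-at-1, M8 stuck-at-0, M10 stuck-at-0.
Only M4 stuck-at-0 is consistent with every test.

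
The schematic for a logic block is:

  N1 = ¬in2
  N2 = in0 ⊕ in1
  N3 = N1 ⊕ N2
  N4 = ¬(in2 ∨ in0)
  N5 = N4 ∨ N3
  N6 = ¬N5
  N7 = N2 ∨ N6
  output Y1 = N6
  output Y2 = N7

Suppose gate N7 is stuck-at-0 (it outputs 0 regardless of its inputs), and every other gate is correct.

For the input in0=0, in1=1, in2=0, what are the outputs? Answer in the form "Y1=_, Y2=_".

Y1=0, Y2=0

Propagate with N7 forced: N1=1, N2=1, N3=0, N4=1, N5=1, N6=0, N7=0 [stuck-at-0].
So the outputs are Y1=0, Y2=0. (Without the fault they would be Y1=0, Y2=1.)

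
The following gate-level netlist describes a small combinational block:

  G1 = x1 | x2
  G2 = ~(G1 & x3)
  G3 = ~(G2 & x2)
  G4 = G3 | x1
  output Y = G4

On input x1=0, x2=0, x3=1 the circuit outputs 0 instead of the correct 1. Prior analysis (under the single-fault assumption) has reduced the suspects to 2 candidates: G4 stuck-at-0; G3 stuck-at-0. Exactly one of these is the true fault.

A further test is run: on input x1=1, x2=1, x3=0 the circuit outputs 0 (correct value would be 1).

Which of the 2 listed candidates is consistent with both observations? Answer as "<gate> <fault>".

G4 stuck-at-0

Evaluate each candidate on input x1=1, x2=1, x3=0:
  G4 stuck-at-0: G1=1, G2=1, G3=0, G4=0 [stuck-at-0] → 0 — matches
  G3 stuck-at-0: G1=1, G2=1, G3=0 [stuck-at-0], G4=1 → 1 — eliminated
Only G4 stuck-at-0 reproduces the observed 0.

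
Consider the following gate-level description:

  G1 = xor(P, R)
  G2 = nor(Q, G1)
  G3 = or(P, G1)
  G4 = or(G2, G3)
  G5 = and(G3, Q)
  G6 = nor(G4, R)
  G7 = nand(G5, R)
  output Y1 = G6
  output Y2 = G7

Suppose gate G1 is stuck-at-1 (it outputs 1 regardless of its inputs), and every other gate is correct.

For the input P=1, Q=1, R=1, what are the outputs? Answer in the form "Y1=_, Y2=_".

Propagate with G1 forced: G1=1 [stuck-at-1], G2=0, G3=1, G4=1, G5=1, G6=0, G7=0.
So the outputs are Y1=0, Y2=0. (Same as the fault-free value — the fault is masked on this input.)

Y1=0, Y2=0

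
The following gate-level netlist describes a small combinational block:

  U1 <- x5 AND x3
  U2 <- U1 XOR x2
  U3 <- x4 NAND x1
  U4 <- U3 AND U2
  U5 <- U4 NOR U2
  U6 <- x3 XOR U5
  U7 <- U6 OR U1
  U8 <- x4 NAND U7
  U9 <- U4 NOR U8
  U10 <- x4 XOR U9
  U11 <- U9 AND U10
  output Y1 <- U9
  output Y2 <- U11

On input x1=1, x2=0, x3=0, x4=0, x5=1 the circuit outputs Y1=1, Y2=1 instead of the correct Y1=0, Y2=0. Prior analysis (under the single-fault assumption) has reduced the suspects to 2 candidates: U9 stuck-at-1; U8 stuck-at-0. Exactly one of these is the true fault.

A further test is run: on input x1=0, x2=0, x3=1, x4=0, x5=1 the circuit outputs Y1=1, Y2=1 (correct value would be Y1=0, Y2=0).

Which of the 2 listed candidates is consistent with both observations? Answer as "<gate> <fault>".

U9 stuck-at-1

Evaluate each candidate on input x1=0, x2=0, x3=1, x4=0, x5=1:
  U9 stuck-at-1: U1=1, U2=1, U3=1, U4=1, U5=0, U6=1, U7=1, U8=1, U9=1 [stuck-at-1], U10=1, U11=1 → Y1=1, Y2=1 — matches
  U8 stuck-at-0: U1=1, U2=1, U3=1, U4=1, U5=0, U6=1, U7=1, U8=0 [stuck-at-0], U9=0, U10=0, U11=0 → Y1=0, Y2=0 — eliminated
Only U9 stuck-at-1 reproduces the observed Y1=1, Y2=1.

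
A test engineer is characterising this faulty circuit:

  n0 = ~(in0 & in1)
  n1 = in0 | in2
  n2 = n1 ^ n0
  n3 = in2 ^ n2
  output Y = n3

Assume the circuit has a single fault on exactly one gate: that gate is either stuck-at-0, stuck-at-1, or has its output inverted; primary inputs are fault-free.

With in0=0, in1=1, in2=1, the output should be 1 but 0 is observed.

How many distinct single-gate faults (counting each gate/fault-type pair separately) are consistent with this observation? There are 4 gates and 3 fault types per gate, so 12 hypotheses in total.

8

Fault-free: n0=1, n1=1, n2=0, n3=1 → 1. Observed 0.
  n0 stuck-at-0: output 0 ✓
  n0 stuck-at-1: output 1 ✗
  n0 inverted output: output 0 ✓
  n1 stuck-at-0: output 0 ✓
  n1 stuck-at-1: output 1 ✗
  n1 inverted output: output 0 ✓
  n2 stuck-at-0: output 1 ✗
  n2 stuck-at-1: output 0 ✓
  n2 inverted output: output 0 ✓
  n3 stuck-at-0: output 0 ✓
  n3 stuck-at-1: output 1 ✗
  n3 inverted output: output 0 ✓
Consistent faults: {n0 stuck-at-0, n0 inverted output, n1 stuck-at-0, n1 inverted output, n2 stuck-at-1, n2 inverted output, n3 stuck-at-0, n3 inverted output} — 8 in all.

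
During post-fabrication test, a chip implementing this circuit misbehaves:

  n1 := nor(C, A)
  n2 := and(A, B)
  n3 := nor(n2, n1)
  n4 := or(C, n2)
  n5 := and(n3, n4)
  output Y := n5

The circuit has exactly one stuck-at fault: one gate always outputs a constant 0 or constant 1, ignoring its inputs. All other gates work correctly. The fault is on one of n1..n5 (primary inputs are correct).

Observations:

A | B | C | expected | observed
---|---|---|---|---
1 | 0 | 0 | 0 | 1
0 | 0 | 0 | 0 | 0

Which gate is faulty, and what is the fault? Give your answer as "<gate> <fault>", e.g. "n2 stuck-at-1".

n4 stuck-at-1

Fault-free values for test 1 (A=1, B=0, C=0): n1=0, n2=0, n3=1, n4=0, n5=0, giving Y=0. Observed 1.
Test 1: faults giving observed 1 are {n4 stuck-at-1, n5 stuck-at-1}.
Test 2 (A=0, B=0, C=0): fault-free n1=1, n2=0, n3=0, n4=0, n5=0 → 0; observed 0. Eliminates n5 stuck-at-1.
Only n4 stuck-at-1 is consistent with every test.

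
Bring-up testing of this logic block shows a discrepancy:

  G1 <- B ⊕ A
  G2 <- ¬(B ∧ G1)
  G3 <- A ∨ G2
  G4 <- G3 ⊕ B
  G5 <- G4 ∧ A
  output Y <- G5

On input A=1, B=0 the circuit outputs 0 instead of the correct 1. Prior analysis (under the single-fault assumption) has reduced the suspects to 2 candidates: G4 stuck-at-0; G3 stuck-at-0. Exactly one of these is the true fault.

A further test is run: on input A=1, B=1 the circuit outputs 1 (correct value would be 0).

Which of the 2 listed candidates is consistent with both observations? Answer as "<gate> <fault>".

G3 stuck-at-0

Evaluate each candidate on input A=1, B=1:
  G4 stuck-at-0: G1=0, G2=1, G3=1, G4=0 [stuck-at-0], G5=0 → 0 — eliminated
  G3 stuck-at-0: G1=0, G2=1, G3=0 [stuck-at-0], G4=1, G5=1 → 1 — matches
Only G3 stuck-at-0 reproduces the observed 1.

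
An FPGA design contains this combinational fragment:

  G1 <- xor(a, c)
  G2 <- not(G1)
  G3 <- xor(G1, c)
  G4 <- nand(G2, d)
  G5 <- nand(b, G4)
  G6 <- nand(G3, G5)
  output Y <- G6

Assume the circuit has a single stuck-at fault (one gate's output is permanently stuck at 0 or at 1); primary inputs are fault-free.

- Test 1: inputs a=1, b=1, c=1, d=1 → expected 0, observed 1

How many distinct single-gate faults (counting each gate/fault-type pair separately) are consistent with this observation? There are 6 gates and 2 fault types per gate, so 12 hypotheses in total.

Fault-free: G1=0, G2=1, G3=1, G4=0, G5=1, G6=0 → 0. Observed 1.
  G1 stuck-at-0: output 0 ✗
  G1 stuck-at-1: output 1 ✓
  G2 stuck-at-0: output 1 ✓
  G2 stuck-at-1: output 0 ✗
  G3 stuck-at-0: output 1 ✓
  G3 stuck-at-1: output 0 ✗
  G4 stuck-at-0: output 0 ✗
  G4 stuck-at-1: output 1 ✓
  G5 stuck-at-0: output 1 ✓
  G5 stuck-at-1: output 0 ✗
  G6 stuck-at-0: output 0 ✗
  G6 stuck-at-1: output 1 ✓
Consistent faults: {G1 stuck-at-1, G2 stuck-at-0, G3 stuck-at-0, G4 stuck-at-1, G5 stuck-at-0, G6 stuck-at-1} — 6 in all.

6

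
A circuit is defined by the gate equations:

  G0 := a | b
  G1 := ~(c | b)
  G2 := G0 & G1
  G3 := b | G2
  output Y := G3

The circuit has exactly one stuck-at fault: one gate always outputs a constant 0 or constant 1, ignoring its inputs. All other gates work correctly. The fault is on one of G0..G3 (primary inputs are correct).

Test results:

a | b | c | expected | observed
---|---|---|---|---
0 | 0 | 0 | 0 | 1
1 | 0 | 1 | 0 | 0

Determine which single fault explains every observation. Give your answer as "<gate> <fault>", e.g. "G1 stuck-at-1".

Fault-free values for test 1 (a=0, b=0, c=0): G0=0, G1=1, G2=0, G3=0, giving Y=0. Observed 1.
Test 1: faults giving observed 1 are {G0 stuck-at-1, G2 stuck-at-1, G3 stuck-at-1}.
Test 2 (a=1, b=0, c=1): fault-free G0=1, G1=0, G2=0, G3=0 → 0; observed 0. Eliminates G2 stuck-at-1, G3 stuck-at-1.
Only G0 stuck-at-1 is consistent with every test.

G0 stuck-at-1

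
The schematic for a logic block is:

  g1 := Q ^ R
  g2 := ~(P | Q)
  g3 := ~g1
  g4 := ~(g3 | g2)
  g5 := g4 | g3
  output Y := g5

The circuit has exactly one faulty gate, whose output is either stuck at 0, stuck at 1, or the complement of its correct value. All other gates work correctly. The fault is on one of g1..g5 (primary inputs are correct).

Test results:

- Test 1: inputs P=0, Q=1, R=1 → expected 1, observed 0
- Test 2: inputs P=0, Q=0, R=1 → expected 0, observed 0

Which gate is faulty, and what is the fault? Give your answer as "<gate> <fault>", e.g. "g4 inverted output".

g5 stuck-at-0

Fault-free values for test 1 (P=0, Q=1, R=1): g1=0, g2=0, g3=1, g4=0, g5=1, giving Y=1. Observed 0.
Test 1: faults giving observed 0 are {g5 stuck-at-0, g5 inverted output}.
Test 2 (P=0, Q=0, R=1): fault-free g1=1, g2=1, g3=0, g4=0, g5=0 → 0; observed 0. Eliminates g5 inverted output.
Only g5 stuck-at-0 is consistent with every test.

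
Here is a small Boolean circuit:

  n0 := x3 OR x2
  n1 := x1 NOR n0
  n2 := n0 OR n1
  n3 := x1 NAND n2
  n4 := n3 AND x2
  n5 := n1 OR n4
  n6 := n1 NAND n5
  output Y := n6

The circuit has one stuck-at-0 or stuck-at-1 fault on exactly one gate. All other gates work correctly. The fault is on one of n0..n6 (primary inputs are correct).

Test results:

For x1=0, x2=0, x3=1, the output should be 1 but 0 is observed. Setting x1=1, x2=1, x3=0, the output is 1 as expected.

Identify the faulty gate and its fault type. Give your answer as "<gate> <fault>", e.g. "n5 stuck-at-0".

n0 stuck-at-0

Fault-free values for test 1 (x1=0, x2=0, x3=1): n0=1, n1=0, n2=1, n3=1, n4=0, n5=0, n6=1, giving Y=1. Observed 0.
Test 1: faults giving observed 0 are {n0 stuck-at-0, n1 stuck-at-1, n6 stuck-at-0}.
Test 2 (x1=1, x2=1, x3=0): fault-free n0=1, n1=0, n2=1, n3=0, n4=0, n5=0, n6=1 → 1; observed 1. Eliminates n1 stuck-at-1, n6 stuck-at-0.
Only n0 stuck-at-0 is consistent with every test.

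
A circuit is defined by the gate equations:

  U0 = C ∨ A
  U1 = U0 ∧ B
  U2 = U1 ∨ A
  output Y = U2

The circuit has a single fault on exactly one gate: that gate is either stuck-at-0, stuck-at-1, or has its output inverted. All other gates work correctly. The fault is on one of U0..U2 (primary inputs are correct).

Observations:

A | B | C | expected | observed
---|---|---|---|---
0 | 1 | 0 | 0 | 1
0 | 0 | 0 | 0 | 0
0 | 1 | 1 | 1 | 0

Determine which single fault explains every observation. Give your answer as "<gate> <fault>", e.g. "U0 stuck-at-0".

Fault-free values for test 1 (A=0, B=1, C=0): U0=0, U1=0, U2=0, giving Y=0. Observed 1.
Test 1: faults giving observed 1 are {U0 stuck-at-1, U0 inverted output, U1 stuck-at-1, U1 inverted output, U2 stuck-at-1, U2 inverted output}.
Test 2 (A=0, B=0, C=0): fault-free U0=0, U1=0, U2=0 → 0; observed 0. Eliminates U1 stuck-at-1, U1 inverted output, U2 stuck-at-1, U2 inverted output.
Test 3 (A=0, B=1, C=1): fault-free U0=1, U1=1, U2=1 → 1; observed 0. Eliminates U0 stuck-at-1.
Only U0 inverted output is consistent with every test.

U0 inverted output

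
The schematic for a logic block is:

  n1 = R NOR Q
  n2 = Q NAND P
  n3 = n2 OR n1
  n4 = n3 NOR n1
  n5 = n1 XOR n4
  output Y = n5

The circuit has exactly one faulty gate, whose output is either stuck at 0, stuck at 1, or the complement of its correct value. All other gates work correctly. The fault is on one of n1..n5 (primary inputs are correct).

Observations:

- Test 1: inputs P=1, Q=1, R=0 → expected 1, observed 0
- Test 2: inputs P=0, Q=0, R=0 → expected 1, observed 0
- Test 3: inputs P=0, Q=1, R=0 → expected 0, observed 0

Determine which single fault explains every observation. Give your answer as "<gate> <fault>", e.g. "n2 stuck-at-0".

n5 stuck-at-0

Fault-free values for test 1 (P=1, Q=1, R=0): n1=0, n2=0, n3=0, n4=1, n5=1, giving Y=1. Observed 0.
Test 1: faults giving observed 0 are {n2 stuck-at-1, n2 inverted output, n3 stuck-at-1, n3 inverted output, n4 stuck-at-0, n4 inverted output, n5 stuck-at-0, n5 inverted output}.
Test 2 (P=0, Q=0, R=0): fault-free n1=1, n2=1, n3=1, n4=0, n5=1 → 1; observed 0. Eliminates n2 stuck-at-1, n2 inverted output, n3 stuck-at-1, n3 inverted output, n4 stuck-at-0.
Test 3 (P=0, Q=1, R=0): fault-free n1=0, n2=1, n3=1, n4=0, n5=0 → 0; observed 0. Eliminates n4 inverted output, n5 inverted output.
Only n5 stuck-at-0 is consistent with every test.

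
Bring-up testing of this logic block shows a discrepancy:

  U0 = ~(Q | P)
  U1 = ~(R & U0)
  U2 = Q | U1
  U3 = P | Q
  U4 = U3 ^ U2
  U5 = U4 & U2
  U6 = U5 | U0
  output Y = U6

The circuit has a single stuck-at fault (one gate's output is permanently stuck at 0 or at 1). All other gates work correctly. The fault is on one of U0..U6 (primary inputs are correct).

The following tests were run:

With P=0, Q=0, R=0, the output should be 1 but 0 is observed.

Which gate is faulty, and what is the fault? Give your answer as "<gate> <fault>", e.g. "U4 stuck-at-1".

Fault-free values for test 1 (P=0, Q=0, R=0): U0=1, U1=1, U2=1, U3=0, U4=1, U5=1, U6=1, giving Y=1. Observed 0.
Test 1: faults giving observed 0 are {U6 stuck-at-0}.
Only U6 stuck-at-0 is consistent with every test.

U6 stuck-at-0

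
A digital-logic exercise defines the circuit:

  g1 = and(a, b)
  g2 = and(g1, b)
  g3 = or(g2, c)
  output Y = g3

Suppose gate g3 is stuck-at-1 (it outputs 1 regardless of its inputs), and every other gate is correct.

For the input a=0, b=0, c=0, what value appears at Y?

1

Propagate with g3 forced: g1=0, g2=0, g3=1 [stuck-at-1].
So Y = 1. (Without the fault it would be 0.)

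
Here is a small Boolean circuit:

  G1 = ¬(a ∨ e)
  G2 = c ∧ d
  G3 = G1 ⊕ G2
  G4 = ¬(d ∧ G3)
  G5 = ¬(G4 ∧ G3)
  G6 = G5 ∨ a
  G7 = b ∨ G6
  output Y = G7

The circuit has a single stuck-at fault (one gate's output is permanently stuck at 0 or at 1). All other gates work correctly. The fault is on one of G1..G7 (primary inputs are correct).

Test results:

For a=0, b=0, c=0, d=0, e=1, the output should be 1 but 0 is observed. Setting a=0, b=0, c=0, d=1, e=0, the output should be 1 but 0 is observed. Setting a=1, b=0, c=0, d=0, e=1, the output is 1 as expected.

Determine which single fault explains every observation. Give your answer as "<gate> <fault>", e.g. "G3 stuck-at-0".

Fault-free values for test 1 (a=0, b=0, c=0, d=0, e=1): G1=0, G2=0, G3=0, G4=1, G5=1, G6=1, G7=1, giving Y=1. Observed 0.
Test 1: faults giving observed 0 are {G1 stuck-at-1, G2 stuck-at-1, G3 stuck-at-1, G5 stuck-at-0, G6 stuck-at-0, G7 stuck-at-0}.
Test 2 (a=0, b=0, c=0, d=1, e=0): fault-free G1=1, G2=0, G3=1, G4=0, G5=1, G6=1, G7=1 → 1; observed 0. Eliminates G1 stuck-at-1, G2 stuck-at-1, G3 stuck-at-1.
Test 3 (a=1, b=0, c=0, d=0, e=1): fault-free G1=0, G2=0, G3=0, G4=1, G5=1, G6=1, G7=1 → 1; observed 1. Eliminates G6 stuck-at-0, G7 stuck-at-0.
Only G5 stuck-at-0 is consistent with every test.

G5 stuck-at-0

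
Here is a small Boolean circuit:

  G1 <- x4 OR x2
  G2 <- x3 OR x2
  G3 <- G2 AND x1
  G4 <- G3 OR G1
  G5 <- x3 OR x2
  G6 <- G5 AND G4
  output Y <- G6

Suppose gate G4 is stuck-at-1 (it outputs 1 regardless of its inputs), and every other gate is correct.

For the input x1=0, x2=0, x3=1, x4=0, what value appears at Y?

1

Propagate with G4 forced: G1=0, G2=1, G3=0, G4=1 [stuck-at-1], G5=1, G6=1.
So Y = 1. (Without the fault it would be 0.)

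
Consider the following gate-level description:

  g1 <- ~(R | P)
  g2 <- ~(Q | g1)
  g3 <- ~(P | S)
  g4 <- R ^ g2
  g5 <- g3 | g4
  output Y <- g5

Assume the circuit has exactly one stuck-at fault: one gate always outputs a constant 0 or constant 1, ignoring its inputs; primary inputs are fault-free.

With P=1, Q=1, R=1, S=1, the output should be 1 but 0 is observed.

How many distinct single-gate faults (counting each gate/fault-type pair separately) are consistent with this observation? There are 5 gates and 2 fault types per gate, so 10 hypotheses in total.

Fault-free: g1=0, g2=0, g3=0, g4=1, g5=1 → 1. Observed 0.
  g1 stuck-at-0: output 1 ✗
  g1 stuck-at-1: output 1 ✗
  g2 stuck-at-0: output 1 ✗
  g2 stuck-at-1: output 0 ✓
  g3 stuck-at-0: output 1 ✗
  g3 stuck-at-1: output 1 ✗
  g4 stuck-at-0: output 0 ✓
  g4 stuck-at-1: output 1 ✗
  g5 stuck-at-0: output 0 ✓
  g5 stuck-at-1: output 1 ✗
Consistent faults: {g2 stuck-at-1, g4 stuck-at-0, g5 stuck-at-0} — 3 in all.

3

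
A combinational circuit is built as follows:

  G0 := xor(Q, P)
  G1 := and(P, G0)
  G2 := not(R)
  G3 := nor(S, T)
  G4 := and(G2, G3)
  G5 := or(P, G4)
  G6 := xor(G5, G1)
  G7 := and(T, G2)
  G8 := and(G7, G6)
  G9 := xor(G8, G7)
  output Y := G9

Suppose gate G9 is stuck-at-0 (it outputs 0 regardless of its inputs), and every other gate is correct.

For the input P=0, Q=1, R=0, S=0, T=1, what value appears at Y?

Propagate with G9 forced: G0=1, G1=0, G2=1, G3=0, G4=0, G5=0, G6=0, G7=1, G8=0, G9=0 [stuck-at-0].
So Y = 0. (Without the fault it would be 1.)

0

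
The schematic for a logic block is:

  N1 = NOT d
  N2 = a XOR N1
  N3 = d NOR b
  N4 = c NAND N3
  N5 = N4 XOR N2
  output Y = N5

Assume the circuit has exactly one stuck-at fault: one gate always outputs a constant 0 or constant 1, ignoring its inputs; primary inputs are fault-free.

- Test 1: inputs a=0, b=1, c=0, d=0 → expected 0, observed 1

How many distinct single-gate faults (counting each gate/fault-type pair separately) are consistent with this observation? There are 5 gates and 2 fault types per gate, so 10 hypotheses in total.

Fault-free: N1=1, N2=1, N3=0, N4=1, N5=0 → 0. Observed 1.
  N1 stuck-at-0: output 1 ✓
  N1 stuck-at-1: output 0 ✗
  N2 stuck-at-0: output 1 ✓
  N2 stuck-at-1: output 0 ✗
  N3 stuck-at-0: output 0 ✗
  N3 stuck-at-1: output 0 ✗
  N4 stuck-at-0: output 1 ✓
  N4 stuck-at-1: output 0 ✗
  N5 stuck-at-0: output 0 ✗
  N5 stuck-at-1: output 1 ✓
Consistent faults: {N1 stuck-at-0, N2 stuck-at-0, N4 stuck-at-0, N5 stuck-at-1} — 4 in all.

4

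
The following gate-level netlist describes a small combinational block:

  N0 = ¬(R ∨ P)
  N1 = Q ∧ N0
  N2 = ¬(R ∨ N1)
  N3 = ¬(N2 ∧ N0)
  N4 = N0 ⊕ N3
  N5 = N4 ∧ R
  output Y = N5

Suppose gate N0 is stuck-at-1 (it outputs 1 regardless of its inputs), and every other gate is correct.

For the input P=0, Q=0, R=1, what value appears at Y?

Propagate with N0 forced: N0=1 [stuck-at-1], N1=0, N2=0, N3=1, N4=0, N5=0.
So Y = 0. (Without the fault it would be 1.)

0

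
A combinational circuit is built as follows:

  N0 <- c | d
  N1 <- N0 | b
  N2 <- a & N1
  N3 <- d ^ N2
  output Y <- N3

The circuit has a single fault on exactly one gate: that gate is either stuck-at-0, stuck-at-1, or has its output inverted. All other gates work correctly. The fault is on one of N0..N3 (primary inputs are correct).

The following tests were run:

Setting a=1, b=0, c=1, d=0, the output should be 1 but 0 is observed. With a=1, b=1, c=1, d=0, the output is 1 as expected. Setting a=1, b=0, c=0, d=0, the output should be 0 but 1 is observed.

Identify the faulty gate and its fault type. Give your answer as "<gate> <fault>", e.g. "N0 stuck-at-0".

Fault-free values for test 1 (a=1, b=0, c=1, d=0): N0=1, N1=1, N2=1, N3=1, giving Y=1. Observed 0.
Test 1: faults giving observed 0 are {N0 stuck-at-0, N0 inverted output, N1 stuck-at-0, N1 inverted output, N2 stuck-at-0, N2 inverted output, N3 stuck-at-0, N3 inverted output}.
Test 2 (a=1, b=1, c=1, d=0): fault-free N0=1, N1=1, N2=1, N3=1 → 1; observed 1. Eliminates N1 stuck-at-0, N1 inverted output, N2 stuck-at-0, N2 inverted output, N3 stuck-at-0, N3 inverted output.
Test 3 (a=1, b=0, c=0, d=0): fault-free N0=0, N1=0, N2=0, N3=0 → 0; observed 1. Eliminates N0 stuck-at-0.
Only N0 inverted output is consistent with every test.

N0 inverted output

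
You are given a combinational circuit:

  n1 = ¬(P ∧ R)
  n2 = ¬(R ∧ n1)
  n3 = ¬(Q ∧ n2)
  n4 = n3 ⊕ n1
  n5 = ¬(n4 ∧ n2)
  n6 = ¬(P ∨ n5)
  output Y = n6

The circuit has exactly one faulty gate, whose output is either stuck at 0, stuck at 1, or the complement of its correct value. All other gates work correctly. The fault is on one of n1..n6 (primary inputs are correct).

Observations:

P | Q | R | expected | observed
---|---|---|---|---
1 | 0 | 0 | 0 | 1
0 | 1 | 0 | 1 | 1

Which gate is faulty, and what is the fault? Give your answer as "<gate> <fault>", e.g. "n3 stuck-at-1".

n6 stuck-at-1

Fault-free values for test 1 (P=1, Q=0, R=0): n1=1, n2=1, n3=1, n4=0, n5=1, n6=0, giving Y=0. Observed 1.
Test 1: faults giving observed 1 are {n6 stuck-at-1, n6 inverted output}.
Test 2 (P=0, Q=1, R=0): fault-free n1=1, n2=1, n3=0, n4=1, n5=0, n6=1 → 1; observed 1. Eliminates n6 inverted output.
Only n6 stuck-at-1 is consistent with every test.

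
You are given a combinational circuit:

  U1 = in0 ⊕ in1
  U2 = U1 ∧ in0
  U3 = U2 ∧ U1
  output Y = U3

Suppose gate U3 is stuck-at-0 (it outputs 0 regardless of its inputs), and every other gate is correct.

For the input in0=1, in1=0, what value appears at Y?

Propagate with U3 forced: U1=1, U2=1, U3=0 [stuck-at-0].
So Y = 0. (Without the fault it would be 1.)

0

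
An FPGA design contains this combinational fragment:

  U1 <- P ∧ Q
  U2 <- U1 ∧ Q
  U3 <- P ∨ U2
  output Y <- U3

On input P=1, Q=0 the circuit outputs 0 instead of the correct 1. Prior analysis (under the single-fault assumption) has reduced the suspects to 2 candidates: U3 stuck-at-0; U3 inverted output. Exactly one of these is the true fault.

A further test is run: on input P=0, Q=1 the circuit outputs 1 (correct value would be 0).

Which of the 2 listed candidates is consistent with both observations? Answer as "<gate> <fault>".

Evaluate each candidate on input P=0, Q=1:
  U3 stuck-at-0: U1=0, U2=0, U3=0 [stuck-at-0] → 0 — eliminated
  U3 inverted output: U1=0, U2=0, U3=1 [inverted output] → 1 — matches
Only U3 inverted output reproduces the observed 1.

U3 inverted output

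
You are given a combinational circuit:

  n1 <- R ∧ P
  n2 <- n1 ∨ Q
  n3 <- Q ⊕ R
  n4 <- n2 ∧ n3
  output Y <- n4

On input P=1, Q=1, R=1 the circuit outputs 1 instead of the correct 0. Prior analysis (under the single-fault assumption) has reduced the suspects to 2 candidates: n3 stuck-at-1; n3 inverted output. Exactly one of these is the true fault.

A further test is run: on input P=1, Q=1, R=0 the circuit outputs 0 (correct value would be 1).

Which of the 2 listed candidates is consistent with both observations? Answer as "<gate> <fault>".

n3 inverted output

Evaluate each candidate on input P=1, Q=1, R=0:
  n3 stuck-at-1: n1=0, n2=1, n3=1 [stuck-at-1], n4=1 → 1 — eliminated
  n3 inverted output: n1=0, n2=1, n3=0 [inverted output], n4=0 → 0 — matches
Only n3 inverted output reproduces the observed 0.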